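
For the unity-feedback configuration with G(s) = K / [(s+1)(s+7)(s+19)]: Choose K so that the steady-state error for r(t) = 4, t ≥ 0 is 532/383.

250

System type = 0 (no poles at s=0).
K_p = lim_{s→0} G(s) = K / (1·7·19) = (1/133)·K.
e_ss = 4/(1 + K_p) = 532/383 ⇒ 1 + (1/133)·K = 383/133 ⇒ K = 250.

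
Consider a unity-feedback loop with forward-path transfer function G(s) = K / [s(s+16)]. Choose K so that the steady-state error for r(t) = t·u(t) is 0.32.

The open loop has one pole at the origin → type 1 system.
K_v = lim_{s→0} s·G(s) = K / (16) = 0.0625·K.
e_ss = 1/K_v = 0.32 ⇒ K_v = 3.125 ⇒ K = 3.125/0.0625 = 50.

50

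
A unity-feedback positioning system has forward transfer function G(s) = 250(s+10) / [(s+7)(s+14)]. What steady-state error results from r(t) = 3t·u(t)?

infinity

System type = 0 (no poles at s=0).
K_v = lim_{s→0} s·G(s) = 0; the steady-state error to this ramp input grows without bound.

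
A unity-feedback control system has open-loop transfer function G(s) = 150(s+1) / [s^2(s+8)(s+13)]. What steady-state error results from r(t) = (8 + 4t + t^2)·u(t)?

Two free integrators in G(s): this is a type 2 system. Treating each term separately:
  • 8: tracked with zero error.
  • 4t: tracked with zero error.
  • t^2: e_ss = 2/K_a with K_a=75/52 → 104/75.
Total e_ss = 104/75.

104/75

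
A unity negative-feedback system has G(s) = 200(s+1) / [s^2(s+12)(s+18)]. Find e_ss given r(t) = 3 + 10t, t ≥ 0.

System type = 2 (two poles at s=0). Treating each term separately:
  • 3: tracked with zero error.
  • 10t: tracked with zero error.
Total e_ss = 0.

0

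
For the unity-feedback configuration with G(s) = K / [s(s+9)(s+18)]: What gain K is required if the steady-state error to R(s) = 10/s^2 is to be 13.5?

The open loop has one pole at the origin → type 1 system.
K_v = lim_{s→0} s·G(s) = K / (9·18) = (1/162)·K.
e_ss = 10/K_v = 13.5 ⇒ K_v = 20/27 ⇒ K = (20/27)/(1/162) = 120.

120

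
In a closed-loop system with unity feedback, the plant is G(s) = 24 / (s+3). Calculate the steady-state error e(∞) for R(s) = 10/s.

10/9

No free integrators in G(s): this is a type 0 system.
K_p = lim_{s→0} G(s) = 24 / (3) = 8.
e_ss = 10/(1 + K_p) = 10/9.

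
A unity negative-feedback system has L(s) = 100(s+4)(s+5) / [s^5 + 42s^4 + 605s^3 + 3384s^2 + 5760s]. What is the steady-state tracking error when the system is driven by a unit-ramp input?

2.88

Lowest-order denominator term is 5760s, so the open loop has 1 pole at the origin → type 1 system.
K_v = lim_{s→0} s·L(s) = 100·4·5 / 5760 = 25/72.
e_ss = 1/K_v = 1/(25/72) = 2.88.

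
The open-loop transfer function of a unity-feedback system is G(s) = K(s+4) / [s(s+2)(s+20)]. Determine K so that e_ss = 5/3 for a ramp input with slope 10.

60

One free integrator in G(s): this is a type 1 system.
K_v = lim_{s→0} s·G(s) = K·4 / (2·20) = 0.1·K.
e_ss = 10/K_v = 5/3 ⇒ K_v = 6 ⇒ K = 6/0.1 = 60.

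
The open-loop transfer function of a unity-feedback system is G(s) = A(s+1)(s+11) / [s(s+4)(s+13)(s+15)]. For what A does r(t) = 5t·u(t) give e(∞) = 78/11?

G(s) has one factor of s in the denominator, so the system is type 1.
K_v = lim_{s→0} s·G(s) = A·1·11 / (4·13·15) = (11/780)·A.
e_ss = 5/K_v = 78/11 ⇒ K_v = 55/78 ⇒ A = (55/78)/(11/780) = 50.

50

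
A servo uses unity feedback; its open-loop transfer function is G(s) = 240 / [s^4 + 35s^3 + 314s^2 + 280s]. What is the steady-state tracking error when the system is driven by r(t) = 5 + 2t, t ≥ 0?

7/3

The denominator has no term below 280s — 1 pole at s=0, type 1. By superposition:
  • 5: tracked with zero error.
  • 2t: e_ss = 2/K_v with K_v=6/7 → 7/3.
Total e_ss = 7/3.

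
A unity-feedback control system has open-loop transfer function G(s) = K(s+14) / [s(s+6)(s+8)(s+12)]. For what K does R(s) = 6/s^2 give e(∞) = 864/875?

System type = 1 (one pole at s=0).
K_v = lim_{s→0} s·G(s) = K·14 / (6·8·12) = (7/288)·K.
e_ss = 6/K_v = 864/875 ⇒ K_v = 875/144 ⇒ K = (875/144)/(7/288) = 250.

250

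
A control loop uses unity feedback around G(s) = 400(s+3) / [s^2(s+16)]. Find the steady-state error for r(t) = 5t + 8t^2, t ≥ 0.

16/75

System type = 2 (two poles at s=0). Taking each input component in turn:
  • 5t: tracked with zero error.
  • 8t^2: e_ss = 16/K_a with K_a=75 → 16/75.
Total e_ss = 16/75.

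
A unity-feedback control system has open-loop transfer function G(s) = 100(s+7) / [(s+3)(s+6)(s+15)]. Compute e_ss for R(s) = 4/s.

108/97

No free integrators in G(s): this is a type 0 system.
K_p = lim_{s→0} G(s) = 100·7 / (3·6·15) = 70/27.
e_ss = 4/(1 + K_p) = 4/(97/27) = 108/97.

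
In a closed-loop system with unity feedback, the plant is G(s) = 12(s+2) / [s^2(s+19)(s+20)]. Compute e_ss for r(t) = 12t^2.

Two free integrators in G(s): this is a type 2 system.
K_a = lim_{s→0} s^2·G(s) = 12·2 / (19·20) = 6/95.
r(t) = 12t^2 gives R(s) = 24/s^3.
e_ss = 24/K_a = 24/(6/95) = 380.

380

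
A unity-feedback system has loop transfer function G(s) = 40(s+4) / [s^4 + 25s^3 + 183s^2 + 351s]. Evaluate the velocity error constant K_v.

Lowest-order denominator term is 351s, so the open loop has 1 pole at the origin → type 1 system.
K_v = lim_{s→0} s·G(s) = 40·4 / 351 = 160/351.

160/351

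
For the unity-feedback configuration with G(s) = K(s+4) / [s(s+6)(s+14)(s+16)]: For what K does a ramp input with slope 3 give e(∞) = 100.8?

One free integrator in G(s): this is a type 1 system.
K_v = lim_{s→0} s·G(s) = K·4 / (6·14·16) = (1/336)·K.
e_ss = 3/K_v = 100.8 ⇒ K_v = 5/168 ⇒ K = (5/168)/(1/336) = 10.

10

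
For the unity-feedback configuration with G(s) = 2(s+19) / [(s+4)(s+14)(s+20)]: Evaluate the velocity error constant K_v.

G(s) has no factors of s in the denominator, so the system is type 0.
K_v = lim_{s→0} s·G(s) = 0 (the extra factor of s kills the finite limit).

0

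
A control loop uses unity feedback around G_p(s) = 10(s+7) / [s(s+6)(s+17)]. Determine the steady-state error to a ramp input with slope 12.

612/35

The open loop has one pole at the origin → type 1 system.
K_v = lim_{s→0} s·G_p(s) = 10·7 / (6·17) = 35/51.
e_ss = 12/K_v = 12/(35/51) = 612/35.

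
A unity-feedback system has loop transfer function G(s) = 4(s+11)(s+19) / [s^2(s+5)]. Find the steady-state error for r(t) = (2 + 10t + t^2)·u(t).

5/418

G(s) has two factors of s in the denominator, so the system is type 2. Treating each term separately:
  • 2: tracked with zero error.
  • 10t: tracked with zero error.
  • t^2: e_ss = 2/K_a with K_a=167.2 → 5/418.
Total e_ss = 5/418.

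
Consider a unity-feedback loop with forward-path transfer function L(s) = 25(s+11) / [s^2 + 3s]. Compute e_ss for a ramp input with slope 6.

18/275

Factoring s from the denominator leaves a polynomial with constant term 3, so the system is type 1.
K_v = lim_{s→0} s·L(s) = 25·11 / 3 = 275/3.
e_ss = 6/K_v = 6/(275/3) = 18/275.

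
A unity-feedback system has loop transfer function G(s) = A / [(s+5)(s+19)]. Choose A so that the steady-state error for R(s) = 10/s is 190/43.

G(s) has no factors of s in the denominator, so the system is type 0.
K_p = lim_{s→0} G(s) = A / (5·19) = (1/95)·A.
e_ss = 10/(1 + K_p) = 190/43 ⇒ 1 + (1/95)·A = 43/19 ⇒ A = 120.

120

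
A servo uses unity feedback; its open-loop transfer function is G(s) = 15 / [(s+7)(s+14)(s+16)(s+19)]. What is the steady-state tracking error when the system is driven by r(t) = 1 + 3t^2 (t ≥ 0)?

infinity

The open loop has no poles at the origin → type 0 system. Taking each input component in turn:
  • 1: e_ss = 1/(1+K_p) with K_p=15/29792 → 29792/29807.
  • 3t^2: a type-0 system cannot track it, e_ss → ∞.
The unbounded component dominates.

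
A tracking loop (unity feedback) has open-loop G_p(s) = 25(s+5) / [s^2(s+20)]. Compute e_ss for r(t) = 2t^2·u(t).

The open loop has two poles at the origin → type 2 system.
K_a = lim_{s→0} s^2·G_p(s) = 25·5 / (20) = 6.25.
r(t) = 2t^2 gives R(s) = 4/s^3.
e_ss = 4/K_a = 4/6.25 = 0.64.

0.64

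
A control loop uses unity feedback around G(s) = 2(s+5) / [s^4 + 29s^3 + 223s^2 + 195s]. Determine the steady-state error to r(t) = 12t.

Factoring s from the denominator leaves a polynomial with constant term 195, so the system is type 1.
K_v = lim_{s→0} s·G(s) = 2·5 / 195 = 2/39.
e_ss = 12/K_v = 12/(2/39) = 234.

234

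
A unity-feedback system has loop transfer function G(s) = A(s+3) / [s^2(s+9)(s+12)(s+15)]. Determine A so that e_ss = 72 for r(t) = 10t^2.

G(s) has two factors of s in the denominator, so the system is type 2.
K_a = lim_{s→0} s^2·G(s) = A·3 / (9·12·15) = (1/540)·A.
e_ss = 20/K_a = 72 ⇒ K_a = 5/18 ⇒ A = (5/18)/(1/540) = 150.

150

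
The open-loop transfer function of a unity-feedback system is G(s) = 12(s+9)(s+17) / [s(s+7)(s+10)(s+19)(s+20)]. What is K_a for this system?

0

System type = 1 (one pole at s=0).
K_a = lim_{s→0} s^2·G(s) = 0 (the extra factor of s kills the finite limit).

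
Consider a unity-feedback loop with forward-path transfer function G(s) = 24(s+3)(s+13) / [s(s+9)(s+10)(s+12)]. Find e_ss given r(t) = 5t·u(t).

75/13

G(s) has one factor of s in the denominator, so the system is type 1.
K_v = lim_{s→0} s·G(s) = 24·3·13 / (9·10·12) = 13/15.
e_ss = 5/K_v = 5/(13/15) = 75/13.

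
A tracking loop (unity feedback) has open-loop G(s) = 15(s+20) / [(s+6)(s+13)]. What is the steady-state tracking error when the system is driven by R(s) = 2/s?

26/63

G(s) has no factors of s in the denominator, so the system is type 0.
K_p = lim_{s→0} G(s) = 15·20 / (6·13) = 50/13.
e_ss = 2/(1 + K_p) = 2/(63/13) = 26/63.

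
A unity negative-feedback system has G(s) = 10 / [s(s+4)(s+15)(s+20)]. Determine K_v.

One free integrator in G(s): this is a type 1 system.
K_v = lim_{s→0} s·G(s) = 10 / (4·15·20) = 1/120.

1/120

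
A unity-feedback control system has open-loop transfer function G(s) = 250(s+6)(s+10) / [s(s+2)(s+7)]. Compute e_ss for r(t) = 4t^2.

System type = 1 (one pole at s=0).
For a type-1 system K_a = 0, so e_ss to a parabolic input is unbounded.

infinity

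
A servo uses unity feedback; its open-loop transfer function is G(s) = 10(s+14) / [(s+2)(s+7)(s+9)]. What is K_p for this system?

10/9

No free integrators in G(s): this is a type 0 system.
K_p = lim_{s→0} G(s) = 10·14 / (2·7·9) = 10/9.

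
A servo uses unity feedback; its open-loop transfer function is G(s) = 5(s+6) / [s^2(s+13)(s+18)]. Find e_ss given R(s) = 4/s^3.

G(s) has two factors of s in the denominator, so the system is type 2.
K_a = lim_{s→0} s^2·G(s) = 5·6 / (13·18) = 5/39.
r(t) = 2t^2 gives R(s) = 4/s^3.
e_ss = 4/K_a = 4/(5/39) = 31.2.

31.2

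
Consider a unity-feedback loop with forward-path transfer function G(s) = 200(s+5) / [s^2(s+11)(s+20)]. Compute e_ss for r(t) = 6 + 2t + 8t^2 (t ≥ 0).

G(s) has two factors of s in the denominator, so the system is type 2. Taking each input component in turn:
  • 6: tracked with zero error.
  • 2t: tracked with zero error.
  • 8t^2: e_ss = 16/K_a with K_a=50/11 → 3.52.
Total e_ss = 3.52.

3.52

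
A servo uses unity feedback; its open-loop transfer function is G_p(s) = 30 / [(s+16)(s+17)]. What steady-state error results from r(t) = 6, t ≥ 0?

The open loop has no poles at the origin → type 0 system.
K_p = lim_{s→0} G_p(s) = 30 / (16·17) = 15/136.
e_ss = 6/(1 + K_p) = 6/(151/136) = 816/151.

816/151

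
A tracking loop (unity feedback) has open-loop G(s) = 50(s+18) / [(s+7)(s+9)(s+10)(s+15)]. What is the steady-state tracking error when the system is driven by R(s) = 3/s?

63/23

No free integrators in G(s): this is a type 0 system.
K_p = lim_{s→0} G(s) = 50·18 / (7·9·10·15) = 2/21.
e_ss = 3/(1 + K_p) = 3/(23/21) = 63/23.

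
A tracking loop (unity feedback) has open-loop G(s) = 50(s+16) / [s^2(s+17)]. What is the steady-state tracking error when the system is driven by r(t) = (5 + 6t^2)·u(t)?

System type = 2 (two poles at s=0). By superposition:
  • 5: tracked with zero error.
  • 6t^2: e_ss = 12/K_a with K_a=800/17 → 0.255.
Total e_ss = 0.255.

0.255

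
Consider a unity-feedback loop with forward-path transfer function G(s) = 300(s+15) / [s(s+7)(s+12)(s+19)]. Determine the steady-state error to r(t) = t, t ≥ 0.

133/375

One free integrator in G(s): this is a type 1 system.
K_v = lim_{s→0} s·G(s) = 300·15 / (7·12·19) = 375/133.
e_ss = 1/K_v = 1/(375/133) = 133/375.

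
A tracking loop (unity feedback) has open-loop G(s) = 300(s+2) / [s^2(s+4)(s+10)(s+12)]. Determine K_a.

Two free integrators in G(s): this is a type 2 system.
K_a = lim_{s→0} s^2·G(s) = 300·2 / (4·10·12) = 1.25.

1.25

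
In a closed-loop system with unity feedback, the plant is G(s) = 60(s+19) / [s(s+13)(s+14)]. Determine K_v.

System type = 1 (one pole at s=0).
K_v = lim_{s→0} s·G(s) = 60·19 / (13·14) = 570/91.

570/91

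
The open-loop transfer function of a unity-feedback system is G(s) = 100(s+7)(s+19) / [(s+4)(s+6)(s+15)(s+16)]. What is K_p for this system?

665/288

The open loop has no poles at the origin → type 0 system.
K_p = lim_{s→0} G(s) = 100·7·19 / (4·6·15·16) = 665/288.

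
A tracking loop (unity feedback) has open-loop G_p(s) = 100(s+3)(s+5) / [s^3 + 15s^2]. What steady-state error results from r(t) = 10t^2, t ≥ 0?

Lowest-order denominator term is 15s^2, so the open loop has 2 poles at the origin → type 2 system.
K_a = lim_{s→0} s^2·G_p(s) = 100·3·5 / 15 = 100.
r(t) = 10t^2 gives R(s) = 20/s^3.
e_ss = 20/K_a = 20/100 = 0.2.

0.2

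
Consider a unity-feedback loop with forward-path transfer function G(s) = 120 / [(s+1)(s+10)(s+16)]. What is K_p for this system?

The open loop has no poles at the origin → type 0 system.
K_p = lim_{s→0} G(s) = 120 / (1·10·16) = 0.75.

0.75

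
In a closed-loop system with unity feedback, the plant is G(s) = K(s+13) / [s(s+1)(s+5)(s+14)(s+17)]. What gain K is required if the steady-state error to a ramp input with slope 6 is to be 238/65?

150

System type = 1 (one pole at s=0).
K_v = lim_{s→0} s·G(s) = K·13 / (1·5·14·17) = (13/1190)·K.
e_ss = 6/K_v = 238/65 ⇒ K_v = 195/119 ⇒ K = (195/119)/(13/1190) = 150.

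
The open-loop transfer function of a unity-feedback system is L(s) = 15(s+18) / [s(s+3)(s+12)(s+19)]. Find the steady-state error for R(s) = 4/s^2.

152/15

L(s) has one factor of s in the denominator, so the system is type 1.
K_v = lim_{s→0} s·L(s) = 15·18 / (3·12·19) = 15/38.
e_ss = 4/K_v = 4/(15/38) = 152/15.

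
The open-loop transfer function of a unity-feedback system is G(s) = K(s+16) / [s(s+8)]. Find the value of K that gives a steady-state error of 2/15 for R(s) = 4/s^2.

15

One free integrator in G(s): this is a type 1 system.
K_v = lim_{s→0} s·G(s) = K·16 / (8) = 2·K.
e_ss = 4/K_v = 2/15 ⇒ K_v = 30 ⇒ K = 30/2 = 15.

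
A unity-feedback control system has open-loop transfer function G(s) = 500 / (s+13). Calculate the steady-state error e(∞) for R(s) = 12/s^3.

infinity

System type = 0 (no poles at s=0).
K_a = lim_{s→0} s^2·G(s) = 0; the steady-state error to this parabolic input grows without bound.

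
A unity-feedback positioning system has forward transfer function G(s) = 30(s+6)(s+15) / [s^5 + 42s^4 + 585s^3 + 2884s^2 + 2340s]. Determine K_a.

0

Lowest-order denominator term is 2340s, so the open loop has 1 pole at the origin → type 1 system.
K_a = lim_{s→0} s^2·G(s) = 0 (the extra factor of s kills the finite limit).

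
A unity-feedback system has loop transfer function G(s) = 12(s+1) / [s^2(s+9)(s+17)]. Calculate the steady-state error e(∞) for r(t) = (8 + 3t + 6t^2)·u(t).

System type = 2 (two poles at s=0). Treating each term separately:
  • 8: tracked with zero error.
  • 3t: tracked with zero error.
  • 6t^2: e_ss = 12/K_a with K_a=4/51 → 153.
Total e_ss = 153.

153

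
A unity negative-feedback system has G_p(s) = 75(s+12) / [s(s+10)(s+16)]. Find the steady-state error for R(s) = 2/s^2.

16/45

System type = 1 (one pole at s=0).
K_v = lim_{s→0} s·G_p(s) = 75·12 / (10·16) = 5.625.
e_ss = 2/K_v = 2/5.625 = 16/45.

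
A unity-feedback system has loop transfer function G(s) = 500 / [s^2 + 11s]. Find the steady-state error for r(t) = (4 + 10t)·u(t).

0.22

The denominator has no term below 11s — 1 pole at s=0, type 1. Taking each input component in turn:
  • 4: tracked with zero error.
  • 10t: e_ss = 10/K_v with K_v=500/11 → 0.22.
Total e_ss = 0.22.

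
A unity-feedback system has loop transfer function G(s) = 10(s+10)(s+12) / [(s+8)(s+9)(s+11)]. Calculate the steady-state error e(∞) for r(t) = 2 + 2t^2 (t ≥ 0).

infinity

G(s) has no factors of s in the denominator, so the system is type 0. Treating each term separately:
  • 2: e_ss = 2/(1+K_p) with K_p=50/33 → 66/83.
  • 2t^2: a type-0 system cannot track it, e_ss → ∞.
The unbounded component dominates.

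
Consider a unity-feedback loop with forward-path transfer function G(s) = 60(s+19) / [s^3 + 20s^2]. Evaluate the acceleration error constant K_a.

Lowest-order denominator term is 20s^2, so the open loop has 2 poles at the origin → type 2 system.
K_a = lim_{s→0} s^2·G(s) = 60·19 / 20 = 57.

57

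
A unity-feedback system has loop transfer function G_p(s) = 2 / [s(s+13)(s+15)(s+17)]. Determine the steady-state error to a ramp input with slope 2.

The open loop has one pole at the origin → type 1 system.
K_v = lim_{s→0} s·G_p(s) = 2 / (13·15·17) = 2/3315.
e_ss = 2/K_v = 2/(2/3315) = 3315.

3315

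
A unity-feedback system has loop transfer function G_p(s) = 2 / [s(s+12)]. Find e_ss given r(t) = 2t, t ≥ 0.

The open loop has one pole at the origin → type 1 system.
K_v = lim_{s→0} s·G_p(s) = 2 / (12) = 1/6.
e_ss = 2/K_v = 2/(1/6) = 12.

12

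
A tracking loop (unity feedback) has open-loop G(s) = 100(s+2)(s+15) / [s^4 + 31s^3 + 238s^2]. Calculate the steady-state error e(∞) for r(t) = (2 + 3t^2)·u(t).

0.476

Factoring s^2 from the denominator leaves a polynomial with constant term 238, so the system is type 2. Treating each term separately:
  • 2: tracked with zero error.
  • 3t^2: e_ss = 6/K_a with K_a=1500/119 → 0.476.
Total e_ss = 0.476.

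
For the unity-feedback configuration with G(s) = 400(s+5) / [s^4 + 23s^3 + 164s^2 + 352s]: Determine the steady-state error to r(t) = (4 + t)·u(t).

The denominator has no term below 352s — 1 pole at s=0, type 1. By superposition:
  • 4: tracked with zero error.
  • t: e_ss = 1/K_v with K_v=125/22 → 0.176.
Total e_ss = 0.176.

0.176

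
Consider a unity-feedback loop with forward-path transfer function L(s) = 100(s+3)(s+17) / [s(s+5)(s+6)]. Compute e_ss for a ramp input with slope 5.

L(s) has one factor of s in the denominator, so the system is type 1.
K_v = lim_{s→0} s·L(s) = 100·3·17 / (5·6) = 170.
e_ss = 5/K_v = 5/170 = 1/34.

1/34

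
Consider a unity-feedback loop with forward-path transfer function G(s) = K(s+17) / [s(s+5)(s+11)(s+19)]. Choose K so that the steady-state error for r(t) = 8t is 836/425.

250

System type = 1 (one pole at s=0).
K_v = lim_{s→0} s·G(s) = K·17 / (5·11·19) = (17/1045)·K.
e_ss = 8/K_v = 836/425 ⇒ K_v = 850/209 ⇒ K = (850/209)/(17/1045) = 250.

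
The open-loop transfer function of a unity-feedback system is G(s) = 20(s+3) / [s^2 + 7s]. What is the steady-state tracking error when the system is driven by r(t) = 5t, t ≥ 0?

Factoring s from the denominator leaves a polynomial with constant term 7, so the system is type 1.
K_v = lim_{s→0} s·G(s) = 20·3 / 7 = 60/7.
e_ss = 5/K_v = 5/(60/7) = 7/12.

7/12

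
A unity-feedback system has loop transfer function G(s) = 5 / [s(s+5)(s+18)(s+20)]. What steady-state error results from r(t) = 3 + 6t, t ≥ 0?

The open loop has one pole at the origin → type 1 system. Taking each input component in turn:
  • 3: tracked with zero error.
  • 6t: e_ss = 6/K_v with K_v=1/360 → 2160.
Total e_ss = 2160.

2160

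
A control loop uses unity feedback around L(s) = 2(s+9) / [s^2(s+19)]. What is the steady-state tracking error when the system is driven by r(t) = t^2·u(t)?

19/9

The open loop has two poles at the origin → type 2 system.
K_a = lim_{s→0} s^2·L(s) = 2·9 / (19) = 18/19.
r(t) = t^2 gives R(s) = 2/s^3.
e_ss = 2/K_a = 2/(18/19) = 19/9.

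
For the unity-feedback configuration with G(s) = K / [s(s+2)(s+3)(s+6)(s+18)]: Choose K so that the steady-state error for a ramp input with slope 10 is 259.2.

25

G(s) has one factor of s in the denominator, so the system is type 1.
K_v = lim_{s→0} s·G(s) = K / (2·3·6·18) = (1/648)·K.
e_ss = 10/K_v = 259.2 ⇒ K_v = 25/648 ⇒ K = (25/648)/(1/648) = 25.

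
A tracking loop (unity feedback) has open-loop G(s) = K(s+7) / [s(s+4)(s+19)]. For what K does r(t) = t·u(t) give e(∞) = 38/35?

10

G(s) has one factor of s in the denominator, so the system is type 1.
K_v = lim_{s→0} s·G(s) = K·7 / (4·19) = (7/76)·K.
e_ss = 1/K_v = 38/35 ⇒ K_v = 35/38 ⇒ K = (35/38)/(7/76) = 10.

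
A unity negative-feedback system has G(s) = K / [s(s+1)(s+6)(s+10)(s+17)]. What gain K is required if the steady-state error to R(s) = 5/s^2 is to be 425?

One free integrator in G(s): this is a type 1 system.
K_v = lim_{s→0} s·G(s) = K / (1·6·10·17) = (1/1020)·K.
e_ss = 5/K_v = 425 ⇒ K_v = 1/85 ⇒ K = (1/85)/(1/1020) = 12.

12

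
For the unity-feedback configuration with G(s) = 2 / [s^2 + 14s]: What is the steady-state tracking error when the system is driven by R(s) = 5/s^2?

Factoring s from the denominator leaves a polynomial with constant term 14, so the system is type 1.
K_v = lim_{s→0} s·G(s) = 2 / 14 = 1/7.
e_ss = 5/K_v = 5/(1/7) = 35.

35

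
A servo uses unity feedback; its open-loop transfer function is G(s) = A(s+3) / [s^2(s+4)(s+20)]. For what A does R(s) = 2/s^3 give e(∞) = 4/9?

120

G(s) has two factors of s in the denominator, so the system is type 2.
K_a = lim_{s→0} s^2·G(s) = A·3 / (4·20) = 0.0375·A.
e_ss = 2/K_a = 4/9 ⇒ K_a = 4.5 ⇒ A = 4.5/0.0375 = 120.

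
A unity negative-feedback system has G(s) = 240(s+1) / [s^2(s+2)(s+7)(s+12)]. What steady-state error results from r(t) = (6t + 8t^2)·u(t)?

Two free integrators in G(s): this is a type 2 system. Treating each term separately:
  • 6t: tracked with zero error.
  • 8t^2: e_ss = 16/K_a with K_a=10/7 → 11.2.
Total e_ss = 11.2.

11.2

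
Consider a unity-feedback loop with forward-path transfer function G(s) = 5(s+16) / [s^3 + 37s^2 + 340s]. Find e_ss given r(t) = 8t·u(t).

Factoring s from the denominator leaves a polynomial with constant term 340, so the system is type 1.
K_v = lim_{s→0} s·G(s) = 5·16 / 340 = 4/17.
e_ss = 8/K_v = 8/(4/17) = 34.

34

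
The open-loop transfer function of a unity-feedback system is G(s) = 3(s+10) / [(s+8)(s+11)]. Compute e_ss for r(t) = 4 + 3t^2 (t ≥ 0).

infinity

G(s) has no factors of s in the denominator, so the system is type 0. Taking each input component in turn:
  • 4: e_ss = 4/(1+K_p) with K_p=15/44 → 176/59.
  • 3t^2: a type-0 system cannot track it, e_ss → ∞.
The unbounded component dominates.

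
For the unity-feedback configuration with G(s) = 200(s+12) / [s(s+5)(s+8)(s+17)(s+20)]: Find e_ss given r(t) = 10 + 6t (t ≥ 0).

System type = 1 (one pole at s=0). Taking each input component in turn:
  • 10: tracked with zero error.
  • 6t: e_ss = 6/K_v with K_v=3/17 → 34.
Total e_ss = 34.

34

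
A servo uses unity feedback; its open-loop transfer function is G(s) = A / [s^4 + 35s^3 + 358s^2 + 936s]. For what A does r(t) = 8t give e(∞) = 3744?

Lowest-order denominator term is 936s, so the open loop has 1 pole at the origin → type 1 system.
K_v = lim_{s→0} s·G(s) = A / 936 = (1/936)·A.
e_ss = 8/K_v = 3744 ⇒ K_v = 1/468 ⇒ A = (1/468)/(1/936) = 2.

2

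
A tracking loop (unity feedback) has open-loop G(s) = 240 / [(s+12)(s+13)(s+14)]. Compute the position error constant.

10/91

The open loop has no poles at the origin → type 0 system.
K_p = lim_{s→0} G(s) = 240 / (12·13·14) = 10/91.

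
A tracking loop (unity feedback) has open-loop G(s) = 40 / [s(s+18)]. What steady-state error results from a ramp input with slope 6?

2.7

System type = 1 (one pole at s=0).
K_v = lim_{s→0} s·G(s) = 40 / (18) = 20/9.
e_ss = 6/K_v = 6/(20/9) = 2.7.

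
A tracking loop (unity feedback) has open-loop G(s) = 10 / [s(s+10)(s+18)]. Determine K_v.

1/18

G(s) has one factor of s in the denominator, so the system is type 1.
K_v = lim_{s→0} s·G(s) = 10 / (10·18) = 1/18.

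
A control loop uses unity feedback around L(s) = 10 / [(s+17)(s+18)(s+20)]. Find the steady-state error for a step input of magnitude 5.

No free integrators in L(s): this is a type 0 system.
K_p = lim_{s→0} L(s) = 10 / (17·18·20) = 1/612.
e_ss = 5/(1 + K_p) = 5/(613/612) = 3060/613.

3060/613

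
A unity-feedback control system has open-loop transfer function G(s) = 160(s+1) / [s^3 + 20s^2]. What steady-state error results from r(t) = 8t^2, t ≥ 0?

2

Lowest-order denominator term is 20s^2, so the open loop has 2 poles at the origin → type 2 system.
K_a = lim_{s→0} s^2·G(s) = 160·1 / 20 = 8.
r(t) = 8t^2 gives R(s) = 16/s^3.
e_ss = 16/K_a = 16/8 = 2.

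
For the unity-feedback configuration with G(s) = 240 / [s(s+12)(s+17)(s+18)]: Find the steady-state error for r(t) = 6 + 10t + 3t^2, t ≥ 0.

infinity

The open loop has one pole at the origin → type 1 system. Taking each input component in turn:
  • 6: tracked with zero error.
  • 10t: e_ss = 10/K_v with K_v=10/153 → 153.
  • 3t^2: a type-1 system cannot track it, e_ss → ∞.
The unbounded component dominates.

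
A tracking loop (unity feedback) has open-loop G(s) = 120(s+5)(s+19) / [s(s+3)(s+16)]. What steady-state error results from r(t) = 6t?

One free integrator in G(s): this is a type 1 system.
K_v = lim_{s→0} s·G(s) = 120·5·19 / (3·16) = 237.5.
e_ss = 6/K_v = 6/237.5 = 12/475.

12/475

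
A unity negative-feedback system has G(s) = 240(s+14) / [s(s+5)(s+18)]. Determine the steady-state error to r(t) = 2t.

One free integrator in G(s): this is a type 1 system.
K_v = lim_{s→0} s·G(s) = 240·14 / (5·18) = 112/3.
e_ss = 2/K_v = 2/(112/3) = 3/56.

3/56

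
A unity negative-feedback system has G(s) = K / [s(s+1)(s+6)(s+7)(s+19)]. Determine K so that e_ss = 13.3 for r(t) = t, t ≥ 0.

60

G(s) has one factor of s in the denominator, so the system is type 1.
K_v = lim_{s→0} s·G(s) = K / (1·6·7·19) = (1/798)·K.
e_ss = 1/K_v = 13.3 ⇒ K_v = 10/133 ⇒ K = (10/133)/(1/798) = 60.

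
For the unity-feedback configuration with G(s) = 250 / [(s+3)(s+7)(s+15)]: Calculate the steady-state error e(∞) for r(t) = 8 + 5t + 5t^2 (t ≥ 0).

System type = 0 (no poles at s=0). By superposition:
  • 8: e_ss = 8/(1+K_p) with K_p=50/63 → 504/113.
  • 5t: a type-0 system cannot track it, e_ss → ∞.
  • 5t^2: a type-0 system cannot track it, e_ss → ∞.
The unbounded component dominates.

infinity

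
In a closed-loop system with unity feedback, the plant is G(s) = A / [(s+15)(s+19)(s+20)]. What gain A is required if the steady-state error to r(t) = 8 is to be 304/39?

150

The open loop has no poles at the origin → type 0 system.
K_p = lim_{s→0} G(s) = A / (15·19·20) = (1/5700)·A.
e_ss = 8/(1 + K_p) = 304/39 ⇒ 1 + (1/5700)·A = 39/38 ⇒ A = 150.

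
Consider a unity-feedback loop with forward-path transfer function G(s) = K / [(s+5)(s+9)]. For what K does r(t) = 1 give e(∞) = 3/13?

G(s) has no factors of s in the denominator, so the system is type 0.
K_p = lim_{s→0} G(s) = K / (5·9) = (1/45)·K.
e_ss = 1/(1 + K_p) = 3/13 ⇒ 1 + (1/45)·K = 13/3 ⇒ K = 150.

150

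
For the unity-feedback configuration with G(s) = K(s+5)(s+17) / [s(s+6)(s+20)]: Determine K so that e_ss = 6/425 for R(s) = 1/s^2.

System type = 1 (one pole at s=0).
K_v = lim_{s→0} s·G(s) = K·5·17 / (6·20) = (17/24)·K.
e_ss = 1/K_v = 6/425 ⇒ K_v = 425/6 ⇒ K = (425/6)/(17/24) = 100.

100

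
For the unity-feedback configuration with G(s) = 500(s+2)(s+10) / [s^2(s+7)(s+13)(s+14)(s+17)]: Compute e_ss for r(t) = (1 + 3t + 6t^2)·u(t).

Two free integrators in G(s): this is a type 2 system. Treating each term separately:
  • 1: tracked with zero error.
  • 3t: tracked with zero error.
  • 6t^2: e_ss = 12/K_a with K_a=5000/10829 → 25.9896.
Total e_ss = 25.9896.

25.9896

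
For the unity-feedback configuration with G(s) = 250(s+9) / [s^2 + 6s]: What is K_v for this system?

Factoring s from the denominator leaves a polynomial with constant term 6, so the system is type 1.
K_v = lim_{s→0} s·G(s) = 250·9 / 6 = 375.

375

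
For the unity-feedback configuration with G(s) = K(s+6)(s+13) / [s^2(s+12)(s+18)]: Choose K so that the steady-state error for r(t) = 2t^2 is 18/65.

40

The open loop has two poles at the origin → type 2 system.
K_a = lim_{s→0} s^2·G(s) = K·6·13 / (12·18) = (13/36)·K.
e_ss = 4/K_a = 18/65 ⇒ K_a = 130/9 ⇒ K = (130/9)/(13/36) = 40.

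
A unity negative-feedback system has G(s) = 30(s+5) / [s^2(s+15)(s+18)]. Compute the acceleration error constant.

5/9

G(s) has two factors of s in the denominator, so the system is type 2.
K_a = lim_{s→0} s^2·G(s) = 30·5 / (15·18) = 5/9.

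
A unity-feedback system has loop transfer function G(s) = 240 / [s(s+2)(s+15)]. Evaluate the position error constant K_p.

infinity

K_p = lim_{s→0} G(s); with 1 pole at the origin the limit diverges, so K_p = ∞.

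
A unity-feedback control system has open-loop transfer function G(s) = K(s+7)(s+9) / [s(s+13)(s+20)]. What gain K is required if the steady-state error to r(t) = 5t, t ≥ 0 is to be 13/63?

100

G(s) has one factor of s in the denominator, so the system is type 1.
K_v = lim_{s→0} s·G(s) = K·7·9 / (13·20) = (63/260)·K.
e_ss = 5/K_v = 13/63 ⇒ K_v = 315/13 ⇒ K = (315/13)/(63/260) = 100.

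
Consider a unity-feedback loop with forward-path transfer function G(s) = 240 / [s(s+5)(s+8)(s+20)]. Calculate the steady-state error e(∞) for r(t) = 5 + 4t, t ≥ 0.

System type = 1 (one pole at s=0). By superposition:
  • 5: tracked with zero error.
  • 4t: e_ss = 4/K_v with K_v=0.3 → 40/3.
Total e_ss = 40/3.

40/3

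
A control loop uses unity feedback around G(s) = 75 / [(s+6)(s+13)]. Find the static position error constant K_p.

25/26

G(s) has no factors of s in the denominator, so the system is type 0.
K_p = lim_{s→0} G(s) = 75 / (6·13) = 25/26.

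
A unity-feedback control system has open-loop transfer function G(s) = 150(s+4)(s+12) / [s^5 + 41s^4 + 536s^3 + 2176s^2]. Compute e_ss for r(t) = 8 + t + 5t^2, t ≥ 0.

Lowest-order denominator term is 2176s^2, so the open loop has 2 poles at the origin → type 2 system. Taking each input component in turn:
  • 8: tracked with zero error.
  • t: tracked with zero error.
  • 5t^2: e_ss = 10/K_a with K_a=225/68 → 136/45.
Total e_ss = 136/45.

136/45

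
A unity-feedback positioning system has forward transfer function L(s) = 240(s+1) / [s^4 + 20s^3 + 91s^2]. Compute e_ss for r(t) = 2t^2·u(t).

The denominator has no term below 91s^2 — 2 poles at s=0, type 2.
K_a = lim_{s→0} s^2·L(s) = 240·1 / 91 = 240/91.
r(t) = 2t^2 gives R(s) = 4/s^3.
e_ss = 4/K_a = 4/(240/91) = 91/60.

91/60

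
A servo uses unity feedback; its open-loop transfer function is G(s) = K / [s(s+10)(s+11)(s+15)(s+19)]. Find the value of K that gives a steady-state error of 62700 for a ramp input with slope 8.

4

G(s) has one factor of s in the denominator, so the system is type 1.
K_v = lim_{s→0} s·G(s) = K / (10·11·15·19) = (1/31350)·K.
e_ss = 8/K_v = 62700 ⇒ K_v = 2/15675 ⇒ K = (2/15675)/(1/31350) = 4.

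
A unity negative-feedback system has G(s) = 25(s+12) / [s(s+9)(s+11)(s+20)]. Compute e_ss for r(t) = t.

G(s) has one factor of s in the denominator, so the system is type 1.
K_v = lim_{s→0} s·G(s) = 25·12 / (9·11·20) = 5/33.
e_ss = 1/K_v = 1/(5/33) = 6.6.

6.6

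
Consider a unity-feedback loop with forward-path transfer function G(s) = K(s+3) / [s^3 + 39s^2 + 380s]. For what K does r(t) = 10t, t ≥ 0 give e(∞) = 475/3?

Lowest-order denominator term is 380s, so the open loop has 1 pole at the origin → type 1 system.
K_v = lim_{s→0} s·G(s) = K·3 / 380 = (3/380)·K.
e_ss = 10/K_v = 475/3 ⇒ K_v = 6/95 ⇒ K = (6/95)/(3/380) = 8.

8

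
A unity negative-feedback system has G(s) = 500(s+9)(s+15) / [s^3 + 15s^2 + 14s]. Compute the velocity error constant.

33750/7

The denominator has no term below 14s — 1 pole at s=0, type 1.
K_v = lim_{s→0} s·G(s) = 500·9·15 / 14 = 33750/7.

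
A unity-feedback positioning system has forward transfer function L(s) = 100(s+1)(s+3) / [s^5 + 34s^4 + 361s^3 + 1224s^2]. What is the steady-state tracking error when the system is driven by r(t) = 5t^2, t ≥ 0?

40.8

Lowest-order denominator term is 1224s^2, so the open loop has 2 poles at the origin → type 2 system.
K_a = lim_{s→0} s^2·L(s) = 100·1·3 / 1224 = 25/102.
r(t) = 5t^2 gives R(s) = 10/s^3.
e_ss = 10/K_a = 10/(25/102) = 40.8.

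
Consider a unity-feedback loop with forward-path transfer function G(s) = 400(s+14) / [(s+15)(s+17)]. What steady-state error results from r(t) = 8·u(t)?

408/1171

G(s) has no factors of s in the denominator, so the system is type 0.
K_p = lim_{s→0} G(s) = 400·14 / (15·17) = 1120/51.
e_ss = 8/(1 + K_p) = 8/(1171/51) = 408/1171.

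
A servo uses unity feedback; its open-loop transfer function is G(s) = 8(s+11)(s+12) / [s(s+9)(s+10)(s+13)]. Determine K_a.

0

System type = 1 (one pole at s=0).
K_a = lim_{s→0} s^2·G(s) = 0 (the extra factor of s kills the finite limit).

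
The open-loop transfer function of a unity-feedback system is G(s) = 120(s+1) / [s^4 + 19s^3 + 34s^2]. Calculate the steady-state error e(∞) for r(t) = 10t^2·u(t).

17/3

The denominator has no term below 34s^2 — 2 poles at s=0, type 2.
K_a = lim_{s→0} s^2·G(s) = 120·1 / 34 = 60/17.
r(t) = 10t^2 gives R(s) = 20/s^3.
e_ss = 20/K_a = 20/(60/17) = 17/3.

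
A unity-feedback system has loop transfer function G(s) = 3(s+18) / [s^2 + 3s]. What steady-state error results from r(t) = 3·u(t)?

0

Lowest-order denominator term is 3s, so the open loop has 1 pole at the origin → type 1 system.
A type-1 system has K_p = ∞, so it tracks a step input with zero steady-state error.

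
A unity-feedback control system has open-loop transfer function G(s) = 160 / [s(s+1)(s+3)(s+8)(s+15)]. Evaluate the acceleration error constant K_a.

0

The open loop has one pole at the origin → type 1 system.
K_a = lim_{s→0} s^2·G(s) = 0 (the extra factor of s kills the finite limit).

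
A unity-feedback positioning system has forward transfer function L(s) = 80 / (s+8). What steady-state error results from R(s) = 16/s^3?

infinity

L(s) has no factors of s in the denominator, so the system is type 0.
K_a = lim_{s→0} s^2·L(s) = 0; the steady-state error to this parabolic input grows without bound.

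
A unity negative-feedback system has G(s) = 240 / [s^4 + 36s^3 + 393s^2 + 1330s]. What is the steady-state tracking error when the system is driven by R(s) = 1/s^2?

The denominator has no term below 1330s — 1 pole at s=0, type 1.
K_v = lim_{s→0} s·G(s) = 240 / 1330 = 24/133.
e_ss = 1/K_v = 1/(24/133) = 133/24.

133/24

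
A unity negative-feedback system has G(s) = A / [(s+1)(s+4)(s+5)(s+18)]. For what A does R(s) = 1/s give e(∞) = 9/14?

System type = 0 (no poles at s=0).
K_p = lim_{s→0} G(s) = A / (1·4·5·18) = (1/360)·A.
e_ss = 1/(1 + K_p) = 9/14 ⇒ 1 + (1/360)·A = 14/9 ⇒ A = 200.

200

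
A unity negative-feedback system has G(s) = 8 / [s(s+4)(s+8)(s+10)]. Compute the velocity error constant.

0.025

System type = 1 (one pole at s=0).
K_v = lim_{s→0} s·G(s) = 8 / (4·8·10) = 0.025.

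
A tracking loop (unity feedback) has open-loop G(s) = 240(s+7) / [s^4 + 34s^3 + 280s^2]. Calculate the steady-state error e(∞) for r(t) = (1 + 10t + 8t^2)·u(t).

8/3

Lowest-order denominator term is 280s^2, so the open loop has 2 poles at the origin → type 2 system. Treating each term separately:
  • 1: tracked with zero error.
  • 10t: tracked with zero error.
  • 8t^2: e_ss = 16/K_a with K_a=6 → 8/3.
Total e_ss = 8/3.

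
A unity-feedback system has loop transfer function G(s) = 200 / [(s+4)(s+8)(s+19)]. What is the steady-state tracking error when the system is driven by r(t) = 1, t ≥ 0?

76/101

G(s) has no factors of s in the denominator, so the system is type 0.
K_p = lim_{s→0} G(s) = 200 / (4·8·19) = 25/76.
e_ss = 1/(1 + K_p) = 1/(101/76) = 76/101.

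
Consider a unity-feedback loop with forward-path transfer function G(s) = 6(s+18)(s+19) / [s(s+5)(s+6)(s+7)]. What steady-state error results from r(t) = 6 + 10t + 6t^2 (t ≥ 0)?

System type = 1 (one pole at s=0). Taking each input component in turn:
  • 6: tracked with zero error.
  • 10t: e_ss = 10/K_v with K_v=342/35 → 175/171.
  • 6t^2: a type-1 system cannot track it, e_ss → ∞.
The unbounded component dominates.

infinity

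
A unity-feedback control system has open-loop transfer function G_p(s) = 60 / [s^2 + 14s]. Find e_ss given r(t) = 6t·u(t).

Factoring s from the denominator leaves a polynomial with constant term 14, so the system is type 1.
K_v = lim_{s→0} s·G_p(s) = 60 / 14 = 30/7.
e_ss = 6/K_v = 6/(30/7) = 1.4.

1.4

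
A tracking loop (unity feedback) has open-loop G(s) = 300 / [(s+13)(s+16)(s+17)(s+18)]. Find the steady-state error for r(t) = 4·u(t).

21216/5329

The open loop has no poles at the origin → type 0 system.
K_p = lim_{s→0} G(s) = 300 / (13·16·17·18) = 25/5304.
e_ss = 4/(1 + K_p) = 4/(5329/5304) = 21216/5329.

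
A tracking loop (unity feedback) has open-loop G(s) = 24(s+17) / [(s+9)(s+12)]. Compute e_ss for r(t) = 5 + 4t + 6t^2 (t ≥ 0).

infinity

No free integrators in G(s): this is a type 0 system. Taking each input component in turn:
  • 5: e_ss = 5/(1+K_p) with K_p=34/9 → 45/43.
  • 4t: a type-0 system cannot track it, e_ss → ∞.
  • 6t^2: a type-0 system cannot track it, e_ss → ∞.
The unbounded component dominates.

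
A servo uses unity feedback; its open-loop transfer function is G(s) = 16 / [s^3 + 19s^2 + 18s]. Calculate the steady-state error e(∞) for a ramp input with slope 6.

Lowest-order denominator term is 18s, so the open loop has 1 pole at the origin → type 1 system.
K_v = lim_{s→0} s·G(s) = 16 / 18 = 8/9.
e_ss = 6/K_v = 6/(8/9) = 6.75.

6.75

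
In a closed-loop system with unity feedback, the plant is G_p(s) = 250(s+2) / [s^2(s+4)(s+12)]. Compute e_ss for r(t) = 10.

Two free integrators in G_p(s): this is a type 2 system.
K_p = ∞ for a type-2 system; e_ss to a step is zero.

0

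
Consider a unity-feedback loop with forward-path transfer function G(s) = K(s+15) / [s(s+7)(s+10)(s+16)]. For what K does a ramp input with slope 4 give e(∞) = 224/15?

20

One free integrator in G(s): this is a type 1 system.
K_v = lim_{s→0} s·G(s) = K·15 / (7·10·16) = (3/224)·K.
e_ss = 4/K_v = 224/15 ⇒ K_v = 15/56 ⇒ K = (15/56)/(3/224) = 20.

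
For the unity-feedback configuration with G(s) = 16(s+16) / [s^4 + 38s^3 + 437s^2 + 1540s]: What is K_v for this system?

Lowest-order denominator term is 1540s, so the open loop has 1 pole at the origin → type 1 system.
K_v = lim_{s→0} s·G(s) = 16·16 / 1540 = 64/385.

64/385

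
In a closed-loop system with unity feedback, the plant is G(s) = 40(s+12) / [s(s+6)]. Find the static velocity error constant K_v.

System type = 1 (one pole at s=0).
K_v = lim_{s→0} s·G(s) = 40·12 / (6) = 80.

80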